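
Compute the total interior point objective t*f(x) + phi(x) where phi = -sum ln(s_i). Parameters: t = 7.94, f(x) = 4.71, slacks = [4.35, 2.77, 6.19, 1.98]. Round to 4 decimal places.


Step 1: Compute log-barrier.
ln values: [1.4702, 1.0188, 1.8229, 0.6831]
phi = -(1.4702 + 1.0188 + 1.8229 + 0.6831) = -4.9951
Step 2: Compute augmented objective.
t*f(x) = 7.94*4.71 = 37.3974
Total = 37.3974 - 4.9951 = 32.4023


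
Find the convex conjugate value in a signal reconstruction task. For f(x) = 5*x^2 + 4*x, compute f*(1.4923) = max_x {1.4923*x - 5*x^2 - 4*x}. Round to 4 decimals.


f*(y) = sup_x {y*x - a*x^2 - b*x} = sup_x {(y-b)*x - a*x^2}
FOC: (y - b) - 2a*x = 0 => x* = (y - b)/(2a)
x* = (1.4923 - 4)/(2*5) = -0.2508
f*(1.4923) = (y-b)^2/(4a) = (1.4923 - 4)^2/(4*5)
= 6.2886/20 = 0.3144


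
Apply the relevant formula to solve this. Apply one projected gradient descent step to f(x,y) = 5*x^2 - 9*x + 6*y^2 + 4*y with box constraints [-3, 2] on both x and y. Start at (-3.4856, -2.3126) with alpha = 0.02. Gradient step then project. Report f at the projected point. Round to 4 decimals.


Step 1: Compute gradient at (-3.4856, -2.3126).
grad_x = 2*5*-3.4856 - 9 = -43.856
grad_y = 2*6*-2.3126 + 4 = -23.7512
Step 2: Gradient step.
x_raw = -3.4856 - 0.02*-43.856 = -2.6085
y_raw = -2.3126 - 0.02*-23.7512 = -1.8376
Step 3: Project onto [-3, 2].
x_proj = clip(-2.6085) = -2.6085
y_proj = clip(-1.8376) = -1.8376
Step 4: Evaluate f.
f(-2.6085, -1.8376) = 70.407


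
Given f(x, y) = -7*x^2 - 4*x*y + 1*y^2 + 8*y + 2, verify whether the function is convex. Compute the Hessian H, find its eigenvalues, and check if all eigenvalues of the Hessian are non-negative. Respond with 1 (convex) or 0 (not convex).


The Hessian of f(x,y) = -7*x^2 - 4*x*y + 1*y^2 + 8*y + 2 is:
H = [[-14, -4], [-4, 2]]
Trace = -14 + 2 = -12
Determinant = -14*2 - (-4)^2 = -44
Discriminant = (-12)^2 - 4*-44 = 320.0
Eigenvalues: lambda_1 = -14.9443, lambda_2 = 2.9443
The function is not convex.

0


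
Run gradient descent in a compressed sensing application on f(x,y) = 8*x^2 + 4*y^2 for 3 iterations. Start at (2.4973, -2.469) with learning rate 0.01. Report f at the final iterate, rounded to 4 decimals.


Gradient descent on f(x,y) = 8*x^2 + 4*y^2.
Starting point: (2.4973, -2.469), alpha = 0.01
Step 1: grad_x = 2*8*2.4973 = 39.9568, grad_y = 2*4*-2.469 = -19.752
  x_1 = 2.4973 - 0.01*39.9568 = 2.0977
  y_1 = -2.469 - 0.01*-19.752 = -2.2715
Step 2: grad_x = 2*8*2.0977 = 33.5637, grad_y = 2*4*-2.2715 = -18.1718
  x_2 = 2.0977 - 0.01*33.5637 = 1.7621
  y_2 = -2.2715 - 0.01*-18.1718 = -2.0898
Step 3: grad_x = 2*8*1.7621 = 28.1935, grad_y = 2*4*-2.0898 = -16.7181
  x_3 = 1.7621 - 0.01*28.1935 = 1.4802
  y_3 = -2.0898 - 0.01*-16.7181 = -1.9226
f(1.4802, -1.9226) = 8*1.4802^2 + 4*(-1.9226)^2 = 32.3122


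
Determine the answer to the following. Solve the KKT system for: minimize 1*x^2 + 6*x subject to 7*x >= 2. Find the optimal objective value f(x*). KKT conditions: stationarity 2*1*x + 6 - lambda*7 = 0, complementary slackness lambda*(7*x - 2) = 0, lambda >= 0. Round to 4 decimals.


Step 1: Try lambda = 0 (constraint inactive).
x_unc = -6/(2*1) = -3.0
Check: 7*-3.0 = -21.0 < 2 -- violated!
Step 2: Constraint must be active: 7*x = 2
x* = 2/7 = 0.2857 (rounded; the exact value 2/7 is used below)
lambda = (2*1*(2/7) + 6)/7 = 0.9388
Step 3: Compute optimal value.
f(x*) = 1*(2/7)^2 + 6*(2/7) = 1.7959


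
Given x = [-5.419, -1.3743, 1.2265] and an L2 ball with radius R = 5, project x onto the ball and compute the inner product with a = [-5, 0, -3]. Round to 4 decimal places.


Step 1: Compute ||x|| (intermediates to 6 decimals).
||x|| = sqrt((-5.419)^2 + (-1.3743)^2 + 1.2265^2) = 5.72351
Step 2: Project.
Since ||x|| > R, scale = R/||x|| = 5/5.72351 = 0.87359, proj(x) = scale * x
proj(x) = [-4.733984, -1.200575, 1.071458]
Step 3: Dot product.
a^T * proj(x) = -5*(-4.733984) + 0*(-1.200575) - 3*1.071458 = 20.4555


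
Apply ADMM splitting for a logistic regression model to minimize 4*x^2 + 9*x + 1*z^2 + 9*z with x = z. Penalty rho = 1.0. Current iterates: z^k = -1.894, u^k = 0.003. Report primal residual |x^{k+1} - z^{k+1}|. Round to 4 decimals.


ADMM iteration with rho = 1.0, z^k = -1.894, u^k = 0.003
Step 1: x-update.
Minimize 4*x^2 + 9*x + (1.0/2)*(x + 1.894 + 0.003)^2
FOC: (2*4 + 1.0)*x = -9 + 1.0*(-1.894 - 0.003)
x^{k+1} = -1.2108
Step 2: z-update.
Minimize 1*z^2 + 9*z + (1.0/2)*(-1.2108 - z + 0.003)^2
FOC: (2*1 + 1.0)*z = -9 + 1.0*(-1.2108 + 0.003)
z^{k+1} = -3.4026
Step 3: u-update.
u^{k+1} = 0.003 - 1.2108 + 3.4026 = 2.1948
Step 4: Primal residual = |-1.2108 + 3.4026| = 2.1918


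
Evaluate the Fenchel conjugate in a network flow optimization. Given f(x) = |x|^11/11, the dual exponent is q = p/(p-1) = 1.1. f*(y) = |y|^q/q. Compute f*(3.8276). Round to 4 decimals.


The conjugate exponent q satisfies 1/p + 1/q = 1.
p = 11, so q = 11/(11 - 1) = 1.1
|y|^q = 3.8276^1.1 = 4.3774
f*(3.8276) = 4.3774 / 1.1 = 3.9795


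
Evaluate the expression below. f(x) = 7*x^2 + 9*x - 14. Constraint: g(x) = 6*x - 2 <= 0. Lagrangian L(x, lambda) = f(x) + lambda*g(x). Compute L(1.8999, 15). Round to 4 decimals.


Step 1: Evaluate f(x).
f(1.8999) = 7*1.8999^2 + 9*1.8999 - 14 = 28.3664
Step 2: Evaluate g(x).
g(1.8999) = 6*1.8999 - 2 = 9.3994
Step 3: Compute Lagrangian.
L = 28.3664 + 15*9.3994 = 169.3574


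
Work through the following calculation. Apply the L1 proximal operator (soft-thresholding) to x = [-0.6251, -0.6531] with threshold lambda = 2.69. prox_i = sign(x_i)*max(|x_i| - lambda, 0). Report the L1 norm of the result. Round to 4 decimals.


Soft-thresholding with lambda = 2.69:
prox(-0.6251) = sign(-0.6251)*max(|-0.6251| - 2.69, 0) = 0.0
prox(-0.6531) = sign(-0.6531)*max(|-0.6531| - 2.69, 0) = 0.0
prox(x) = [0.0, 0.0]
||prox(x)||_1 = 0.0 + 0.0 = 0.0


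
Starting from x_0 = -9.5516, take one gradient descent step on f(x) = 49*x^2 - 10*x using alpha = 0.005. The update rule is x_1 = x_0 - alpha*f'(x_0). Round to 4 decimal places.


We compute the gradient at x_0 and apply the update.
f'(x) = 98*x - 10
f'(-9.5516) = 98*-9.5516 - 10 = -946.0568
x_1 = -9.5516 - 0.005*-946.0568 = -4.8213


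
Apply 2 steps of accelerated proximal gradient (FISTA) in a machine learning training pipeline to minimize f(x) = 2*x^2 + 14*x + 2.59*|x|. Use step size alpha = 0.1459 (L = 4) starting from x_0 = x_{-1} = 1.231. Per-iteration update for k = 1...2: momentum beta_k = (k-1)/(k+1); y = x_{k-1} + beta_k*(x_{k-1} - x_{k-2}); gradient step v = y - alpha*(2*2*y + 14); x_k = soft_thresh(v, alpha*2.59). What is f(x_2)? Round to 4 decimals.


FISTA on f(x) = 2*x^2 + 14*x + 2.59*|x|
L = 4, alpha = 0.1459
Iteration 1: beta = 0.0, y = 1.231 + 0.0*(1.231 - 1.231) = 1.231
  grad(y) = 18.924, v = y - alpha*grad = -1.53
  prox(v) = soft_thresh(-1.53, 0.3779) = -1.1521
Iteration 2: beta = 0.3333, y = -1.1521 + 0.3333*(-1.1521 - 1.231) = -1.9465
  grad(y) = 6.214, v = y - alpha*grad = -2.8531
  prox(v) = soft_thresh(-2.8531, 0.3779) = -2.4752
f(x_2) = 2*(-2.4752)^2 + 14*(-2.4752) + 2.59*|-2.4752| = -15.9889


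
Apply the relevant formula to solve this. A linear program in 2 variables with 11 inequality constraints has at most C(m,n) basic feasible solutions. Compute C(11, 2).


Each vertex corresponds to some choice of n active constraints out of m, so the number of vertices is at most C(m, n) = m! / (n!(m-n)!).
m = 11, n = 2
Numerator: 11 * 10
Denominator: 2! = 2
C(11, 2) = 55


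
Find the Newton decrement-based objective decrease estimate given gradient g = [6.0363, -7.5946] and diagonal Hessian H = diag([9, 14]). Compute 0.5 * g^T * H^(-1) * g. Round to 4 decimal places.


Step 1: H is diagonal, so H^(-1) * g = [0.6707, -0.5425].
Step 2: g^T H^(-1) g = sum_i g_i^2 / H_ii
  = (6.0363)^2/9 + (-7.5946)^2/14
  = 4.0485 + 4.1199 = 8.1684
Step 3: Objective decrease = 0.5 * g^T H^(-1) g = 4.0842


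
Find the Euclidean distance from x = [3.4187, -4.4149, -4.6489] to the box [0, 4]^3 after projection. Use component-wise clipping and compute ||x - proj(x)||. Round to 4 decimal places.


Project each component onto [0, 4].
clip(3.4187) = 3.4187, clip(-4.4149) = 0.0, clip(-4.6489) = 0.0
Projection = [3.4187, 0.0, 0.0]
Squared diffs: [0.0, 19.4913, 21.6123]
Distance = sqrt(41.1036) = 6.4112


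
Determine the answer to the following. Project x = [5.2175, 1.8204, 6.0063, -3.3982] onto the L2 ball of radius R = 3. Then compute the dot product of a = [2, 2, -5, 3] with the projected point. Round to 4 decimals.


Step 1: Compute ||x|| (intermediates to 6 decimals).
||x|| = sqrt(5.2175^2 + 1.8204^2 + 6.0063^2 + (-3.3982)^2) = 8.84079
Step 2: Project.
Since ||x|| > R, scale = R/||x|| = 3/8.84079 = 0.339336, proj(x) = scale * x
proj(x) = [1.770486, 0.617727, 2.038154, -1.153132]
Step 3: Dot product.
a^T * proj(x) = 2*1.770486 + 2*0.617727 - 5*2.038154 + 3*(-1.153132) = -8.8737


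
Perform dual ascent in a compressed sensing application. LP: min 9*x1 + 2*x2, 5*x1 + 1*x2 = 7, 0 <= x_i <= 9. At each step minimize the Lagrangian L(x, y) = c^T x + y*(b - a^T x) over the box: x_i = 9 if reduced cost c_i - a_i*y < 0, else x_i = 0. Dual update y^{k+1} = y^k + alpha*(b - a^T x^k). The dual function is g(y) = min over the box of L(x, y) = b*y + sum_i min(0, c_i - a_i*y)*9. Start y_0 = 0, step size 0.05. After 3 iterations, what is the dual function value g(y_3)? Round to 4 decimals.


Dual ascent for LP: min 9*x1 + 2*x2, 5*x1 + 1*x2 = 7, 0 <= x_i <= 9
Step 1: y^k = 0.0, reduced costs: (9.0, 2.0)
  x^k = (0.0, 0.0), subgradient = b - a^T x = 7.0
  y^{k+1} = 0.0 + 0.05*7.0 = 0.35
Step 2: y^k = 0.35, reduced costs: (7.25, 1.65)
  x^k = (0.0, 0.0), subgradient = b - a^T x = 7.0
  y^{k+1} = 0.35 + 0.05*7.0 = 0.7
Step 3: y^k = 0.7, reduced costs: (5.5, 1.3)
  x^k = (0.0, 0.0), subgradient = b - a^T x = 7.0
  y^{k+1} = 0.7 + 0.05*7.0 = 1.05
Dual objective at y_3 = 1.05: reduced costs (3.75, 0.95), box minimizer x = (0.0, 0.0)
g(y_3) = b*y + (c1 - a1*y)*x1 + (c2 - a2*y)*x2 = 7*1.05 + 3.75*0.0 + 0.95*0.0 = 7.35 + 0.0 + 0.0 = 7.35


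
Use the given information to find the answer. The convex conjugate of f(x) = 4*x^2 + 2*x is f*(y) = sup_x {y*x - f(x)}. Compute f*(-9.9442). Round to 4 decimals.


f*(y) = sup_x {y*x - a*x^2 - b*x} = sup_x {(y-b)*x - a*x^2}
FOC: (y - b) - 2a*x = 0 => x* = (y - b)/(2a)
x* = (-9.9442 - 2)/(2*4) = -1.493
f*(-9.9442) = (y-b)^2/(4a) = (-9.9442 - 2)^2/(4*4)
= 142.6639/16 = 8.9165


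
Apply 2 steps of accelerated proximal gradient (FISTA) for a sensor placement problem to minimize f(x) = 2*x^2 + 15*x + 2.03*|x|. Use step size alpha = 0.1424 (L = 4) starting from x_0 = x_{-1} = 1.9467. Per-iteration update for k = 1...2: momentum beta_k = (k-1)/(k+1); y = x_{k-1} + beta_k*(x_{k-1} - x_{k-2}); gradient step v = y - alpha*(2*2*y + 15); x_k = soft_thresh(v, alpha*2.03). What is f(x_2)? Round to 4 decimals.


FISTA on f(x) = 2*x^2 + 15*x + 2.03*|x|
L = 4, alpha = 0.1424
Iteration 1: beta = 0.0, y = 1.9467 + 0.0*(1.9467 - 1.9467) = 1.9467
  grad(y) = 22.7868, v = y - alpha*grad = -1.2981
  prox(v) = soft_thresh(-1.2981, 0.2891) = -1.0091
Iteration 2: beta = 0.3333, y = -1.0091 + 0.3333*(-1.0091 - 1.9467) = -1.9943
  grad(y) = 7.0227, v = y - alpha*grad = -2.9944
  prox(v) = soft_thresh(-2.9944, 0.2891) = -2.7053
f(x_2) = 2*(-2.7053)^2 + 15*(-2.7053) + 2.03*|-2.7053| = -20.4504


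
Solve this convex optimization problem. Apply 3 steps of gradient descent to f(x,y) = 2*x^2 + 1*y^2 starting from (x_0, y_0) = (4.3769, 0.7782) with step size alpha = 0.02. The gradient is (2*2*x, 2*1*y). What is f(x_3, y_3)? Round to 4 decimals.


Gradient descent on f(x,y) = 2*x^2 + 1*y^2.
Starting point: (4.3769, 0.7782), alpha = 0.02
Step 1: grad_x = 2*2*4.3769 = 17.5076, grad_y = 2*1*0.7782 = 1.5564
  x_1 = 4.3769 - 0.02*17.5076 = 4.0267
  y_1 = 0.7782 - 0.02*1.5564 = 0.7471
Step 2: grad_x = 2*2*4.0267 = 16.107, grad_y = 2*1*0.7471 = 1.4941
  x_2 = 4.0267 - 0.02*16.107 = 3.7046
  y_2 = 0.7471 - 0.02*1.4941 = 0.7172
Step 3: grad_x = 2*2*3.7046 = 14.8184, grad_y = 2*1*0.7172 = 1.4344
  x_3 = 3.7046 - 0.02*14.8184 = 3.4082
  y_3 = 0.7172 - 0.02*1.4344 = 0.6885
f(3.4082, 0.6885) = 2*3.4082^2 + 1*0.6885^2 = 23.7062


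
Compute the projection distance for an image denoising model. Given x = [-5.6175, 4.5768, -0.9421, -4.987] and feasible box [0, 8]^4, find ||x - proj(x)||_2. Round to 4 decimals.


Project each component onto [0, 8].
clip(-5.6175) = 0.0, clip(4.5768) = 4.5768, clip(-0.9421) = 0.0, clip(-4.987) = 0.0
Projection = [0.0, 4.5768, 0.0, 0.0]
Squared diffs: [31.5563, 0.0, 0.8876, 24.8702]
Distance = sqrt(57.3141) = 7.5706


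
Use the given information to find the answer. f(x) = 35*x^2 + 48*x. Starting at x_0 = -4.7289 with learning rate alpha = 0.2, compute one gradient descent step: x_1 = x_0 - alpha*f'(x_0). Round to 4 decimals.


We compute the gradient at x_0 and apply the update.
f'(x) = 70*x + 48
f'(-4.7289) = 70*-4.7289 + 48 = -283.023
x_1 = -4.7289 - 0.2*-283.023 = 51.8757


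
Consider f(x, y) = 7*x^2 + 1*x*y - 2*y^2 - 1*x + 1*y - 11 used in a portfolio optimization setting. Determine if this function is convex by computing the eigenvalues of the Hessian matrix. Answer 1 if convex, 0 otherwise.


The Hessian of f(x,y) = 7*x^2 + 1*x*y - 2*y^2 - 1*x + 1*y - 11 is:
H = [[14, 1], [1, -4]]
Trace = 14 - 4 = 10
Determinant = 14*-4 - (1)^2 = -57
Discriminant = (10)^2 - 4*-57 = 328.0
Eigenvalues: lambda_1 = -4.0554, lambda_2 = 14.0554
The function is not convex.

0


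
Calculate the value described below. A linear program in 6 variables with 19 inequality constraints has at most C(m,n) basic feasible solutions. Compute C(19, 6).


Each vertex corresponds to some choice of n active constraints out of m, so the number of vertices is at most C(m, n) = m! / (n!(m-n)!).
m = 19, n = 6
Numerator: 19 * 18 * 17 * 16 * 15 * 14
Denominator: 6! = 720
C(19, 6) = 27132


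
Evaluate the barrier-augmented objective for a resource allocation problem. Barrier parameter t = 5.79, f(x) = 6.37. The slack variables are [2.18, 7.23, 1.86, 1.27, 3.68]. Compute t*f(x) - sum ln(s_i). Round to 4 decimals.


Step 1: Compute log-barrier.
ln values: [0.7793, 1.9782, 0.6206, 0.239, 1.3029]
phi = -(0.7793 + 1.9782 + 0.6206 + 0.239 + 1.3029) = -4.9201
Step 2: Compute augmented objective.
t*f(x) = 5.79*6.37 = 36.8823
Total = 36.8823 - 4.9201 = 31.9622


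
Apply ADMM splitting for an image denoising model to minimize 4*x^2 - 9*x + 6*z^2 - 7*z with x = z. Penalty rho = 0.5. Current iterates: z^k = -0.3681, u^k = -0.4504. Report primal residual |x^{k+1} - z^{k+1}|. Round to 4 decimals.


ADMM iteration with rho = 0.5, z^k = -0.3681, u^k = -0.4504
Step 1: x-update.
Minimize 4*x^2 - 9*x + (0.5/2)*(x + 0.3681 - 0.4504)^2
FOC: (2*4 + 0.5)*x = 9 + 0.5*(-0.3681 + 0.4504)
x^{k+1} = 1.0637
Step 2: z-update.
Minimize 6*z^2 - 7*z + (0.5/2)*(1.0637 - z - 0.4504)^2
FOC: (2*6 + 0.5)*z = 7 + 0.5*(1.0637 - 0.4504)
z^{k+1} = 0.5845
Step 3: u-update.
u^{k+1} = -0.4504 + 1.0637 - 0.5845 = 0.0287
Step 4: Primal residual = |1.0637 - 0.5845| = 0.4791


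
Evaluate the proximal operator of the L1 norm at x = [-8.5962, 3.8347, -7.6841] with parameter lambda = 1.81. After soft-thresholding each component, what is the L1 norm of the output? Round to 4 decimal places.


Soft-thresholding with lambda = 1.81:
prox(-8.5962) = sign(-8.5962)*max(|-8.5962| - 1.81, 0) = -6.7862
prox(3.8347) = sign(3.8347)*max(|3.8347| - 1.81, 0) = 2.0247
prox(-7.6841) = sign(-7.6841)*max(|-7.6841| - 1.81, 0) = -5.8741
prox(x) = [-6.7862, 2.0247, -5.8741]
||prox(x)||_1 = 6.7862 + 2.0247 + 5.8741 = 14.685


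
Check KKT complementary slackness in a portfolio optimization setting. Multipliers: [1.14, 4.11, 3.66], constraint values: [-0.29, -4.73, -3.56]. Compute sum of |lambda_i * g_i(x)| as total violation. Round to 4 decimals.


KKT complementary slackness check:
lambda_1 * g_1 = 1.14 * -0.29 = -0.3306
lambda_2 * g_2 = 4.11 * -4.73 = -19.4403
lambda_3 * g_3 = 3.66 * -3.56 = -13.0296
Total violation = 0.3306 + 19.4403 + 13.0296 = 32.8005


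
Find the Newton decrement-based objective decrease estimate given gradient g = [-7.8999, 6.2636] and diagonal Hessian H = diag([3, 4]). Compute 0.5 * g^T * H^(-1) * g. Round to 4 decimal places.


Step 1: H is diagonal, so H^(-1) * g = [-2.6333, 1.5659].
Step 2: g^T H^(-1) g = sum_i g_i^2 / H_ii
  = (-7.8999)^2/3 + (6.2636)^2/4
  = 20.8028 + 9.8082 = 30.611
Step 3: Objective decrease = 0.5 * g^T H^(-1) g = 15.3055


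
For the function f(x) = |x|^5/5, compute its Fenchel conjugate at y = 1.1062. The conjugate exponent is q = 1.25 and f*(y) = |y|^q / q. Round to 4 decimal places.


The conjugate exponent q satisfies 1/p + 1/q = 1.
p = 5, so q = 5/(5 - 1) = 1.25
|y|^q = 1.1062^1.25 = 1.1345
f*(1.1062) = 1.1345 / 1.25 = 0.9076


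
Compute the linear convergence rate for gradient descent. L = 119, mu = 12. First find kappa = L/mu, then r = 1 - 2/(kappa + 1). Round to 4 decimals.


Step 1: Compute the condition number.
kappa = L/mu = 119/12 = 9.9167
Step 2: Compute the convergence rate.
r = 1 - 2/(kappa + 1) = 1 - 2*mu/(L + mu) = (L - mu)/(L + mu) = 107/131 = 0.8168


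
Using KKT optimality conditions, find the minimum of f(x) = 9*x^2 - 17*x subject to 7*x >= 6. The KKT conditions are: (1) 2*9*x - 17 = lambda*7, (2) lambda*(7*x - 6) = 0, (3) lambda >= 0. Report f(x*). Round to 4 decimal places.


Step 1: Try lambda = 0 (constraint inactive).
Stationarity: 2*9*x - 17 = 0
x* = 17/(2*9) = 17/18 = 0.9444 (rounded; the exact value 17/18 is used below)
Check constraint: 7*0.9444 = 6.6108 >= 6 -- satisfied.
Step 2: Compute optimal value.
f(x*) = 9*(17/18)^2 - 17*(17/18) = -8.0278


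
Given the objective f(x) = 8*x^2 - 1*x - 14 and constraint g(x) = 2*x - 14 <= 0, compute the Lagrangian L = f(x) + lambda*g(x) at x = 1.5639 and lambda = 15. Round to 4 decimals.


Step 1: Evaluate f(x).
f(1.5639) = 8*1.5639^2 - 1*1.5639 - 14 = 4.0024
Step 2: Evaluate g(x).
g(1.5639) = 2*1.5639 - 14 = -10.8722
Step 3: Compute Lagrangian.
L = 4.0024 + 15*-10.8722 = -159.0806


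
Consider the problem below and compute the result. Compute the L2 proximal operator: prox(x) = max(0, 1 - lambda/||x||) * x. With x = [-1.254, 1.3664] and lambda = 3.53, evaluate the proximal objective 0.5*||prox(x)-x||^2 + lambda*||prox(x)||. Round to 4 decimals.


Step 1: Compute ||x||.
||x|| = 1.8546
Step 2: Compute scaling factor.
scale = max(0, 1 - 3.53/1.8546) = 0.0
Step 3: prox(x) = [-0.0, 0.0]
||prox(x)|| = 0.0
Step 4: Proximal objective.
0.5*||prox-x||^2 = 1.7198
lambda*||prox|| = 0.0
Total = 1.7198


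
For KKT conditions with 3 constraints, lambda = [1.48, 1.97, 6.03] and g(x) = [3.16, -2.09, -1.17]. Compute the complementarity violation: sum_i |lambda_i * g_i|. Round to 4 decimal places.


KKT complementary slackness check:
lambda_1 * g_1 = 1.48 * 3.16 = 4.6768
lambda_2 * g_2 = 1.97 * -2.09 = -4.1173
lambda_3 * g_3 = 6.03 * -1.17 = -7.0551
Total violation = 4.6768 + 4.1173 + 7.0551 = 15.8492


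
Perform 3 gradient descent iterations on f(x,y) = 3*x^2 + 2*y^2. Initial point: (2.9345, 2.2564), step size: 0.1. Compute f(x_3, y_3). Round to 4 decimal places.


Gradient descent on f(x,y) = 3*x^2 + 2*y^2.
Starting point: (2.9345, 2.2564), alpha = 0.1
Step 1: grad_x = 2*3*2.9345 = 17.607, grad_y = 2*2*2.2564 = 9.0256
  x_1 = 2.9345 - 0.1*17.607 = 1.1738
  y_1 = 2.2564 - 0.1*9.0256 = 1.3538
Step 2: grad_x = 2*3*1.1738 = 7.0428, grad_y = 2*2*1.3538 = 5.4154
  x_2 = 1.1738 - 0.1*7.0428 = 0.4695
  y_2 = 1.3538 - 0.1*5.4154 = 0.8123
Step 3: grad_x = 2*3*0.4695 = 2.8171, grad_y = 2*2*0.8123 = 3.2492
  x_3 = 0.4695 - 0.1*2.8171 = 0.1878
  y_3 = 0.8123 - 0.1*3.2492 = 0.4874
f(0.1878, 0.4874) = 3*0.1878^2 + 2*0.4874^2 = 0.5809


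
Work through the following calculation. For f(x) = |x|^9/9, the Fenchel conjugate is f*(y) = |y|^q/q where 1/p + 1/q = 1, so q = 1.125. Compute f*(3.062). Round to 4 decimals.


The conjugate exponent q satisfies 1/p + 1/q = 1.
p = 9, so q = 9/(9 - 1) = 1.125
|y|^q = 3.062^1.125 = 3.5217
f*(3.062) = 3.5217 / 1.125 = 3.1304


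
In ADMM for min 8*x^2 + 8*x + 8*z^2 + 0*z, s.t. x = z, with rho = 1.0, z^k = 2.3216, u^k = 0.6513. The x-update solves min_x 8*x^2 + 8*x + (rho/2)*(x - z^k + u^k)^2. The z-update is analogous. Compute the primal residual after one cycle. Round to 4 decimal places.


ADMM iteration with rho = 1.0, z^k = 2.3216, u^k = 0.6513
Step 1: x-update.
Minimize 8*x^2 + 8*x + (1.0/2)*(x - 2.3216 + 0.6513)^2
FOC: (2*8 + 1.0)*x = -8 + 1.0*(2.3216 - 0.6513)
x^{k+1} = -0.3723
Step 2: z-update.
Minimize 8*z^2 + 0*z + (1.0/2)*(-0.3723 - z + 0.6513)^2
FOC: (2*8 + 1.0)*z = 0 + 1.0*(-0.3723 + 0.6513)
z^{k+1} = 0.0164
Step 3: u-update.
u^{k+1} = 0.6513 - 0.3723 - 0.0164 = 0.2626
Step 4: Primal residual = |-0.3723 - 0.0164| = 0.3887


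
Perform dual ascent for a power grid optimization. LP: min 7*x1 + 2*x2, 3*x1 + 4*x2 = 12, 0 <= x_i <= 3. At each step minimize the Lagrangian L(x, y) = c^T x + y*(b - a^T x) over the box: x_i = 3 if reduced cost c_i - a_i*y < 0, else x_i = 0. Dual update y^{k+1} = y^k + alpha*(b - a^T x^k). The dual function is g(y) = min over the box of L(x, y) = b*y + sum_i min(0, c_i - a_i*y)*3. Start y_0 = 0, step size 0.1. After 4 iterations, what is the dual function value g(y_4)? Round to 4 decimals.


Dual ascent for LP: min 7*x1 + 2*x2, 3*x1 + 4*x2 = 12, 0 <= x_i <= 3
Step 1: y^k = 0.0, reduced costs: (7.0, 2.0)
  x^k = (0.0, 0.0), subgradient = b - a^T x = 12.0
  y^{k+1} = 0.0 + 0.1*12.0 = 1.2
Step 2: y^k = 1.2, reduced costs: (3.4, -2.8)
  x^k = (0.0, 3.0), subgradient = b - a^T x = 0.0
  y^{k+1} = 1.2 + 0.1*0.0 = 1.2
Step 3: y^k = 1.2, reduced costs: (3.4, -2.8)
  x^k = (0.0, 3.0), subgradient = b - a^T x = 0.0
  y^{k+1} = 1.2 + 0.1*0.0 = 1.2
Step 4: y^k = 1.2, reduced costs: (3.4, -2.8)
  x^k = (0.0, 3.0), subgradient = b - a^T x = 0.0
  y^{k+1} = 1.2 + 0.1*0.0 = 1.2
Dual objective at y_4 = 1.2: reduced costs (3.4, -2.8), box minimizer x = (0.0, 3.0)
g(y_4) = b*y + (c1 - a1*y)*x1 + (c2 - a2*y)*x2 = 12*1.2 + 3.4*0.0 + (-2.8)*3.0 = 14.4 + 0.0 - 8.4 = 6.0


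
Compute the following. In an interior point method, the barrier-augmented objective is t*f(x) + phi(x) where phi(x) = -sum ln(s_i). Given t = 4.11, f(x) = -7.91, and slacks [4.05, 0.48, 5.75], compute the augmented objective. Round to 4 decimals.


Step 1: Compute log-barrier.
ln values: [1.3987, -0.734, 1.7492]
phi = -(1.3987 - 0.734 + 1.7492) = -2.4139
Step 2: Compute augmented objective.
t*f(x) = 4.11*-7.91 = -32.5101
Total = -32.5101 - 2.4139 = -34.924


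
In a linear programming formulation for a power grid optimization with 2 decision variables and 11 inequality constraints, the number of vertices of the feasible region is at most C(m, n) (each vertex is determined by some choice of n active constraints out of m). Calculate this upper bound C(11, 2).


Each vertex corresponds to some choice of n active constraints out of m, so the number of vertices is at most C(m, n) = m! / (n!(m-n)!).
m = 11, n = 2
Numerator: 11 * 10
Denominator: 2! = 2
C(11, 2) = 55


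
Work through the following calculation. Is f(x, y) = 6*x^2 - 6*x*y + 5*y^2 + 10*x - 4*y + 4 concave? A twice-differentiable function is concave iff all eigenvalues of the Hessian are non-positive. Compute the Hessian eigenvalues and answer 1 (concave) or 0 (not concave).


The Hessian of f(x,y) = 6*x^2 - 6*x*y + 5*y^2 + 10*x - 4*y + 4 is:
H = [[12, -6], [-6, 10]]
Trace = 12 + 10 = 22
Determinant = 12*10 - (-6)^2 = 84
Discriminant = (22)^2 - 4*84 = 148.0
Eigenvalues: lambda_1 = 4.9172, lambda_2 = 17.0828
The function is not concave.

0


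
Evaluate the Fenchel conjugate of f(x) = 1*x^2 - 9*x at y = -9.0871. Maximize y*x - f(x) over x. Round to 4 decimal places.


f*(y) = sup_x {y*x - a*x^2 - b*x} = sup_x {(y-b)*x - a*x^2}
FOC: (y - b) - 2a*x = 0 => x* = (y - b)/(2a)
x* = (-9.0871 + 9)/(2*1) = -0.0436
f*(-9.0871) = (y-b)^2/(4a) = (-9.0871 + 9)^2/(4*1)
= 0.0076/4 = 0.0019


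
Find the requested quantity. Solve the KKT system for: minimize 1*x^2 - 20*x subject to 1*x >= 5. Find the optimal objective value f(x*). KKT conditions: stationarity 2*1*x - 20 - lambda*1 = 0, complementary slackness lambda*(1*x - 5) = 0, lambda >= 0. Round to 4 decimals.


Step 1: Try lambda = 0 (constraint inactive).
Stationarity: 2*1*x - 20 = 0
x* = 20/(2*1) = 10.0
Check constraint: 1*10.0 = 10.0 >= 5 -- satisfied.
Step 2: Compute optimal value.
f(x*) = 1*10.0^2 - 20*10.0 = -100.0


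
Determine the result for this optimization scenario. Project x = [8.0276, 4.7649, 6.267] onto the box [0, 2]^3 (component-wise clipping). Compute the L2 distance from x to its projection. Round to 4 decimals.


Project each component onto [0, 2].
clip(8.0276) = 2.0, clip(4.7649) = 2.0, clip(6.267) = 2.0
Projection = [2.0, 2.0, 2.0]
Squared diffs: [36.332, 7.6447, 18.2073]
Distance = sqrt(62.184) = 7.8857


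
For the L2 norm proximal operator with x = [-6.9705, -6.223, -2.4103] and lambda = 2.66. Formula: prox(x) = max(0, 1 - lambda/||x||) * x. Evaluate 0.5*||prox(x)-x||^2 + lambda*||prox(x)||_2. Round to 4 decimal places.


Step 1: Compute ||x||.
||x|| = 9.65
Step 2: Compute scaling factor.
scale = max(0, 1 - 2.66/9.65) = 0.7244
Step 3: prox(x) = [-5.0491, -4.5077, -1.7459]
||prox(x)|| = 6.99
Step 4: Proximal objective.
0.5*||prox-x||^2 = 3.5378
lambda*||prox|| = 18.5934
Total = 22.1313


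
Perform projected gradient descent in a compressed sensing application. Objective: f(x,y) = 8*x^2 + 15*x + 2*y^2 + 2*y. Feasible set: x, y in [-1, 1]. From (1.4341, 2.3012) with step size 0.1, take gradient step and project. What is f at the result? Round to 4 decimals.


Step 1: Compute gradient at (1.4341, 2.3012).
grad_x = 2*8*1.4341 + 15 = 37.9456
grad_y = 2*2*2.3012 + 2 = 11.2048
Step 2: Gradient step.
x_raw = 1.4341 - 0.1*37.9456 = -2.3605
y_raw = 2.3012 - 0.1*11.2048 = 1.1807
Step 3: Project onto [-1, 1].
x_proj = clip(-2.3605) = -1.0
y_proj = clip(1.1807) = 1.0
Step 4: Evaluate f.
f(-1.0, 1.0) = -3.0


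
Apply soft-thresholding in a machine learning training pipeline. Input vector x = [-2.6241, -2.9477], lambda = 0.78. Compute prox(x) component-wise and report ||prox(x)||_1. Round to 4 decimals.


Soft-thresholding with lambda = 0.78:
prox(-2.6241) = sign(-2.6241)*max(|-2.6241| - 0.78, 0) = -1.8441
prox(-2.9477) = sign(-2.9477)*max(|-2.9477| - 0.78, 0) = -2.1677
prox(x) = [-1.8441, -2.1677]
||prox(x)||_1 = 1.8441 + 2.1677 = 4.0118


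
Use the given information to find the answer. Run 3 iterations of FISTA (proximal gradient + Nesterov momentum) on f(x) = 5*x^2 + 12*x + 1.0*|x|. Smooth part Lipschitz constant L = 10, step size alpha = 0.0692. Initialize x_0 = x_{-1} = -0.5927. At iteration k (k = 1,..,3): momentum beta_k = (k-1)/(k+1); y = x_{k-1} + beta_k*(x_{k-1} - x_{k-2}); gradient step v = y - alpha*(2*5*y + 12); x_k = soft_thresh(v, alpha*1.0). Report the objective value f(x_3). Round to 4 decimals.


FISTA on f(x) = 5*x^2 + 12*x + 1.0*|x|
L = 10, alpha = 0.0692
Iteration 1: beta = 0.0, y = -0.5927 + 0.0*(-0.5927 + 0.5927) = -0.5927
  grad(y) = 6.073, v = y - alpha*grad = -1.013
  prox(v) = soft_thresh(-1.013, 0.0692) = -0.9438
Iteration 2: beta = 0.3333, y = -0.9438 + 0.3333*(-0.9438 + 0.5927) = -1.0608
  grad(y) = 1.3923, v = y - alpha*grad = -1.1571
  prox(v) = soft_thresh(-1.1571, 0.0692) = -1.0879
Iteration 3: beta = 0.5, y = -1.0879 + 0.5*(-1.0879 + 0.9438) = -1.16
  grad(y) = 0.4, v = y - alpha*grad = -1.1877
  prox(v) = soft_thresh(-1.1877, 0.0692) = -1.1185
f(x_3) = 5*(-1.1185)^2 + 12*(-1.1185) + 1.0*|-1.1185| = -6.0483


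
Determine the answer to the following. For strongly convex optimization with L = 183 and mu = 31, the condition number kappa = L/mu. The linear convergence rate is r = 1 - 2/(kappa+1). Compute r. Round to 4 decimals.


Step 1: Compute the condition number.
kappa = L/mu = 183/31 = 5.9032
Step 2: Compute the convergence rate.
r = 1 - 2/(kappa + 1) = 1 - 2*mu/(L + mu) = (L - mu)/(L + mu) = 152/214 = 0.7103


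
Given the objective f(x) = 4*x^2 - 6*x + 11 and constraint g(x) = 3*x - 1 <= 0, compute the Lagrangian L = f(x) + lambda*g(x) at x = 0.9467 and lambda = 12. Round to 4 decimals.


Step 1: Evaluate f(x).
f(0.9467) = 4*0.9467^2 - 6*0.9467 + 11 = 8.9048
Step 2: Evaluate g(x).
g(0.9467) = 3*0.9467 - 1 = 1.8401
Step 3: Compute Lagrangian.
L = 8.9048 + 12*1.8401 = 30.986


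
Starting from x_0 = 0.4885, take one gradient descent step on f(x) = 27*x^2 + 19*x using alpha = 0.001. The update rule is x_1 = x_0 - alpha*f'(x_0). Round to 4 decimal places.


We compute the gradient at x_0 and apply the update.
f'(x) = 54*x + 19
f'(0.4885) = 54*0.4885 + 19 = 45.379
x_1 = 0.4885 - 0.001*45.379 = 0.4431


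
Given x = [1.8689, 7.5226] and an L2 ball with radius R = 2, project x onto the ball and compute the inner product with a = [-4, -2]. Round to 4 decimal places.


Step 1: Compute ||x|| (intermediates to 6 decimals).
||x|| = sqrt(1.8689^2 + 7.5226^2) = 7.751277
Step 2: Project.
Since ||x|| > R, scale = R/||x|| = 2/7.751277 = 0.258022, proj(x) = scale * x
proj(x) = [0.482217, 1.940996]
Step 3: Dot product.
a^T * proj(x) = -4*0.482217 - 2*1.940996 = -5.8109


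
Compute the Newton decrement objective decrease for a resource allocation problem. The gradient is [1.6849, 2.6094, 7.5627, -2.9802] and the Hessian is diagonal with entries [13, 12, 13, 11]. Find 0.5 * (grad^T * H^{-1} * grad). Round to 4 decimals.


Step 1: H is diagonal, so H^(-1) * g = [0.1296, 0.2175, 0.5817, -0.2709].
Step 2: g^T H^(-1) g = sum_i g_i^2 / H_ii
  = (1.6849)^2/13 + (2.6094)^2/12 + (7.5627)^2/13 + (-2.9802)^2/11
  = 0.2184 + 0.5674 + 4.3996 + 0.8074 = 5.9928
Step 3: Objective decrease = 0.5 * g^T H^(-1) g = 2.9964


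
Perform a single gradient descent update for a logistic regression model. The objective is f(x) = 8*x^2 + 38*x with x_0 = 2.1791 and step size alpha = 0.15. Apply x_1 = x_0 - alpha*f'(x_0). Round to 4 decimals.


We compute the gradient at x_0 and apply the update.
f'(x) = 16*x + 38
f'(2.1791) = 16*2.1791 + 38 = 72.8656
x_1 = 2.1791 - 0.15*72.8656 = -8.7507


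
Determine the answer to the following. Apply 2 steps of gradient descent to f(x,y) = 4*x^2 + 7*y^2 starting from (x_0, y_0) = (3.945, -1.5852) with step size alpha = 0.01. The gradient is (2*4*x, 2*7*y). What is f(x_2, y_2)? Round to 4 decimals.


Gradient descent on f(x,y) = 4*x^2 + 7*y^2.
Starting point: (3.945, -1.5852), alpha = 0.01
Step 1: grad_x = 2*4*3.945 = 31.56, grad_y = 2*7*-1.5852 = -22.1928
  x_1 = 3.945 - 0.01*31.56 = 3.6294
  y_1 = -1.5852 - 0.01*-22.1928 = -1.3633
Step 2: grad_x = 2*4*3.6294 = 29.0352, grad_y = 2*7*-1.3633 = -19.0858
  x_2 = 3.6294 - 0.01*29.0352 = 3.339
  y_2 = -1.3633 - 0.01*-19.0858 = -1.1724
f(3.339, -1.1724) = 4*3.339^2 + 7*(-1.1724)^2 = 54.2188


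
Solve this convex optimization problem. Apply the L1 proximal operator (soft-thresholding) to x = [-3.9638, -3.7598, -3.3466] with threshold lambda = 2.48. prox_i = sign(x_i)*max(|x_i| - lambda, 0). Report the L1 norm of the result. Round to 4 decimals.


Soft-thresholding with lambda = 2.48:
prox(-3.9638) = sign(-3.9638)*max(|-3.9638| - 2.48, 0) = -1.4838
prox(-3.7598) = sign(-3.7598)*max(|-3.7598| - 2.48, 0) = -1.2798
prox(-3.3466) = sign(-3.3466)*max(|-3.3466| - 2.48, 0) = -0.8666
prox(x) = [-1.4838, -1.2798, -0.8666]
||prox(x)||_1 = 1.4838 + 1.2798 + 0.8666 = 3.6302


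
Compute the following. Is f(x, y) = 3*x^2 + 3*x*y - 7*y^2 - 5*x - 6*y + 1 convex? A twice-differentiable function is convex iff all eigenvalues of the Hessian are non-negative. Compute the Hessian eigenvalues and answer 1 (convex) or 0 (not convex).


The Hessian of f(x,y) = 3*x^2 + 3*x*y - 7*y^2 - 5*x - 6*y + 1 is:
H = [[6, 3], [3, -14]]
Trace = 6 - 14 = -8
Determinant = 6*-14 - (3)^2 = -93
Discriminant = (-8)^2 - 4*-93 = 436.0
Eigenvalues: lambda_1 = -14.4403, lambda_2 = 6.4403
The function is not convex.

0


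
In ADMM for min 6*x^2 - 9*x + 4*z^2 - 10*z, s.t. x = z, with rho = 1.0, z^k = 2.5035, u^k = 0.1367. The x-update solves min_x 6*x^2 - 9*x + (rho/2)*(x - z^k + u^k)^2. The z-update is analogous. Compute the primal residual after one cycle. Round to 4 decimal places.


ADMM iteration with rho = 1.0, z^k = 2.5035, u^k = 0.1367
Step 1: x-update.
Minimize 6*x^2 - 9*x + (1.0/2)*(x - 2.5035 + 0.1367)^2
FOC: (2*6 + 1.0)*x = 9 + 1.0*(2.5035 - 0.1367)
x^{k+1} = 0.8744
Step 2: z-update.
Minimize 4*z^2 - 10*z + (1.0/2)*(0.8744 - z + 0.1367)^2
FOC: (2*4 + 1.0)*z = 10 + 1.0*(0.8744 + 0.1367)
z^{k+1} = 1.2235
Step 3: u-update.
u^{k+1} = 0.1367 + 0.8744 - 1.2235 = -0.2124
Step 4: Primal residual = |0.8744 - 1.2235| = 0.3491


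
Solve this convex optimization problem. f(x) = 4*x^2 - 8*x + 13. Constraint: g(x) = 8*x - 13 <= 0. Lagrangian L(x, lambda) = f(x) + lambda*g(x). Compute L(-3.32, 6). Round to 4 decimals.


Step 1: Evaluate f(x).
f(-3.32) = 4*(-3.32)^2 - 8*(-3.32) + 13 = 83.6496
Step 2: Evaluate g(x).
g(-3.32) = 8*-3.32 - 13 = -39.56
Step 3: Compute Lagrangian.
L = 83.6496 + 6*-39.56 = -153.7104


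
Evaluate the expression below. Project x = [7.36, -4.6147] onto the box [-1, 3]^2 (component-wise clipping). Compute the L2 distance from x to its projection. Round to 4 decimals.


Project each component onto [-1, 3].
clip(7.36) = 3.0, clip(-4.6147) = -1.0
Projection = [3.0, -1.0]
Squared diffs: [19.0096, 13.0661]
Distance = sqrt(32.0757) = 5.6635


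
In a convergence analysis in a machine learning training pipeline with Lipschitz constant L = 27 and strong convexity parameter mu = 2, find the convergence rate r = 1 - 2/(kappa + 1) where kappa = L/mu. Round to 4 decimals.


Step 1: Compute the condition number.
kappa = L/mu = 27/2 = 13.5
Step 2: Compute the convergence rate.
r = 1 - 2/(kappa + 1) = 1 - 2*mu/(L + mu) = (L - mu)/(L + mu) = 25/29 = 0.8621


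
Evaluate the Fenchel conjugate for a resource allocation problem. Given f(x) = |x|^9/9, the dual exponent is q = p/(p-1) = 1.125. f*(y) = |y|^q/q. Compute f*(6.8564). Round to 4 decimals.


The conjugate exponent q satisfies 1/p + 1/q = 1.
p = 9, so q = 9/(9 - 1) = 1.125
|y|^q = 6.8564^1.125 = 8.7218
f*(6.8564) = 8.7218 / 1.125 = 7.7527


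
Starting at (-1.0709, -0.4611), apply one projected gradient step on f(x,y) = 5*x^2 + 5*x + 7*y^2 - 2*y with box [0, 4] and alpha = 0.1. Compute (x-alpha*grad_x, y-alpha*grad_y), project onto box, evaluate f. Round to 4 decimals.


Step 1: Compute gradient at (-1.0709, -0.4611).
grad_x = 2*5*-1.0709 + 5 = -5.709
grad_y = 2*7*-0.4611 - 2 = -8.4554
Step 2: Gradient step.
x_raw = -1.0709 - 0.1*-5.709 = -0.5
y_raw = -0.4611 - 0.1*-8.4554 = 0.3844
Step 3: Project onto [0, 4].
x_proj = clip(-0.5) = 0.0
y_proj = clip(0.3844) = 0.3844
Step 4: Evaluate f.
f(0.0, 0.3844) = 0.2657


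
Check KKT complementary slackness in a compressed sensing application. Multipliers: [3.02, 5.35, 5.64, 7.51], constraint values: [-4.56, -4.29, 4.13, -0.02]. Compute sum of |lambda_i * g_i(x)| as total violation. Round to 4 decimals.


KKT complementary slackness check:
lambda_1 * g_1 = 3.02 * -4.56 = -13.7712
lambda_2 * g_2 = 5.35 * -4.29 = -22.9515
lambda_3 * g_3 = 5.64 * 4.13 = 23.2932
lambda_4 * g_4 = 7.51 * -0.02 = -0.1502
Total violation = 13.7712 + 22.9515 + 23.2932 + 0.1502 = 60.1661


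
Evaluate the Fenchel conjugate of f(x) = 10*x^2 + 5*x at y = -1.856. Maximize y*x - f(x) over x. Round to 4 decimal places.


f*(y) = sup_x {y*x - a*x^2 - b*x} = sup_x {(y-b)*x - a*x^2}
FOC: (y - b) - 2a*x = 0 => x* = (y - b)/(2a)
x* = (-1.856 - 5)/(2*10) = -0.3428
f*(-1.856) = (y-b)^2/(4a) = (-1.856 - 5)^2/(4*10)
= 47.0047/40 = 1.1751


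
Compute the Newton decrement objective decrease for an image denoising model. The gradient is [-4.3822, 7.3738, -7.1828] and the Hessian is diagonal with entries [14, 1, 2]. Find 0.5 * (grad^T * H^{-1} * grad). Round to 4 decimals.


Step 1: H is diagonal, so H^(-1) * g = [-0.313, 7.3738, -3.5914].
Step 2: g^T H^(-1) g = sum_i g_i^2 / H_ii
  = (-4.3822)^2/14 + (7.3738)^2/1 + (-7.1828)^2/2
  = 1.3717 + 54.3729 + 25.7963 = 81.5409
Step 3: Objective decrease = 0.5 * g^T H^(-1) g = 40.7705


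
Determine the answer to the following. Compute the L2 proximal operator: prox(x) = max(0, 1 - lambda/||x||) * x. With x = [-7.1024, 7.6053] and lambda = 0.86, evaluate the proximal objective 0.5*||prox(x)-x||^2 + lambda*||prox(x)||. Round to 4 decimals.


Step 1: Compute ||x||.
||x|| = 10.406
Step 2: Compute scaling factor.
scale = max(0, 1 - 0.86/10.406) = 0.9174
Step 3: prox(x) = [-6.5154, 6.9768]
||prox(x)|| = 9.546
Step 4: Proximal objective.
0.5*||prox-x||^2 = 0.3698
lambda*||prox|| = 8.2096
Total = 8.5794


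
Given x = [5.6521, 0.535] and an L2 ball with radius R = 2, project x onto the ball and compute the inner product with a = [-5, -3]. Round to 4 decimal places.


Step 1: Compute ||x|| (intermediates to 6 decimals).
||x|| = sqrt(5.6521^2 + 0.535^2) = 5.677364
Step 2: Project.
Since ||x|| > R, scale = R/||x|| = 2/5.677364 = 0.352276, proj(x) = scale * x
proj(x) = [1.991099, 0.188468]
Step 3: Dot product.
a^T * proj(x) = -5*1.991099 - 3*0.188468 = -10.5209


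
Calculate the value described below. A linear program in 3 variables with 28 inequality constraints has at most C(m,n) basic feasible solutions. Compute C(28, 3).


Each vertex corresponds to some choice of n active constraints out of m, so the number of vertices is at most C(m, n) = m! / (n!(m-n)!).
m = 28, n = 3
Numerator: 28 * 27 * 26
Denominator: 3! = 6
C(28, 3) = 3276


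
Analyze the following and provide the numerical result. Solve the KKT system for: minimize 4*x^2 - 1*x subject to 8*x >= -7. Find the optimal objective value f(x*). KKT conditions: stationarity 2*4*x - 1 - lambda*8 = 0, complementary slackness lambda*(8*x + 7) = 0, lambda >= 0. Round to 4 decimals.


Step 1: Try lambda = 0 (constraint inactive).
Stationarity: 2*4*x - 1 = 0
x* = 1/(2*4) = 0.125
Check constraint: 8*0.125 = 1.0 >= -7 -- satisfied.
Step 2: Compute optimal value.
f(x*) = 4*0.125^2 - 1*0.125 = -0.0625


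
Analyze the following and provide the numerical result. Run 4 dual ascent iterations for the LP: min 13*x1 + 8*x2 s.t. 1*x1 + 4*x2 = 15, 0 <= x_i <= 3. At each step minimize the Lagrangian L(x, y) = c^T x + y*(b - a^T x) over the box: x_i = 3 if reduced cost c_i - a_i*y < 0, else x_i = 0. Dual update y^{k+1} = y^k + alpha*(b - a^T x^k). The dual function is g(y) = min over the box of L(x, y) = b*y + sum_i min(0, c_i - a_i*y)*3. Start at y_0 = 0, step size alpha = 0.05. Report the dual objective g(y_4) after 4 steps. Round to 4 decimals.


Dual ascent for LP: min 13*x1 + 8*x2, 1*x1 + 4*x2 = 15, 0 <= x_i <= 3
Step 1: y^k = 0.0, reduced costs: (13.0, 8.0)
  x^k = (0.0, 0.0), subgradient = b - a^T x = 15.0
  y^{k+1} = 0.0 + 0.05*15.0 = 0.75
Step 2: y^k = 0.75, reduced costs: (12.25, 5.0)
  x^k = (0.0, 0.0), subgradient = b - a^T x = 15.0
  y^{k+1} = 0.75 + 0.05*15.0 = 1.5
Step 3: y^k = 1.5, reduced costs: (11.5, 2.0)
  x^k = (0.0, 0.0), subgradient = b - a^T x = 15.0
  y^{k+1} = 1.5 + 0.05*15.0 = 2.25
Step 4: y^k = 2.25, reduced costs: (10.75, -1.0)
  x^k = (0.0, 3.0), subgradient = b - a^T x = 3.0
  y^{k+1} = 2.25 + 0.05*3.0 = 2.4
Dual objective at y_4 = 2.4: reduced costs (10.6, -1.6), box minimizer x = (0.0, 3.0)
g(y_4) = b*y + (c1 - a1*y)*x1 + (c2 - a2*y)*x2 = 15*2.4 + 10.6*0.0 + (-1.6)*3.0 = 36.0 + 0.0 - 4.8 = 31.2


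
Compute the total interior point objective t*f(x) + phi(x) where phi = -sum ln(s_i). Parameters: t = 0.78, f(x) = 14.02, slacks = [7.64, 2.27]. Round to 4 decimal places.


Step 1: Compute log-barrier.
ln values: [2.0334, 0.8198]
phi = -(2.0334 + 0.8198) = -2.8532
Step 2: Compute augmented objective.
t*f(x) = 0.78*14.02 = 10.9356
Total = 10.9356 - 2.8532 = 8.0824


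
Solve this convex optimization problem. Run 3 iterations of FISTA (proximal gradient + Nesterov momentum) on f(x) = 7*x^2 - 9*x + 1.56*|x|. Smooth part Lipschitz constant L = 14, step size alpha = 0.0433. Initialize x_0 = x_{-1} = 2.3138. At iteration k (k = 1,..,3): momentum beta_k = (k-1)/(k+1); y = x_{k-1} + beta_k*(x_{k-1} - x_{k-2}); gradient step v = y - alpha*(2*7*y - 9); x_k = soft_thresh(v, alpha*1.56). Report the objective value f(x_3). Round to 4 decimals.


FISTA on f(x) = 7*x^2 - 9*x + 1.56*|x|
L = 14, alpha = 0.0433
Iteration 1: beta = 0.0, y = 2.3138 + 0.0*(2.3138 - 2.3138) = 2.3138
  grad(y) = 23.3932, v = y - alpha*grad = 1.3009
  prox(v) = soft_thresh(1.3009, 0.0675) = 1.2333
Iteration 2: beta = 0.3333, y = 1.2333 + 0.3333*(1.2333 - 2.3138) = 0.8732
  grad(y) = 3.2244, v = y - alpha*grad = 0.7336
  prox(v) = soft_thresh(0.7336, 0.0675) = 0.666
Iteration 3: beta = 0.5, y = 0.666 + 0.5*(0.666 - 1.2333) = 0.3823
  grad(y) = -3.6472, v = y - alpha*grad = 0.5403
  prox(v) = soft_thresh(0.5403, 0.0675) = 0.4727
f(x_3) = 7*0.4727^2 - 9*0.4727 + 1.56*|0.4727| = -1.9528
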